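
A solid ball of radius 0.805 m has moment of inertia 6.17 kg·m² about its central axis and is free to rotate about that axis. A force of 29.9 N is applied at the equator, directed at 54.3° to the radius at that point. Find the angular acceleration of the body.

α ≈ 3.17 rad/s²

Only the tangential component produces torque: τ = F R sinθ = (29.9)(0.805) sin 54.3° = 19.55 N·m.
From τ = Iα: α = 19.55/6.170 = 3.168 rad/s².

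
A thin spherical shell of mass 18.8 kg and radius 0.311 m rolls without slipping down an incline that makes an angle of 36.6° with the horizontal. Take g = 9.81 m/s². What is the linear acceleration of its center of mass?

a ≈ 3.51 m/s²

Translation along the incline: Mg sinθ − f = Ma.
Rotation about the center: fR = Iα with I = (2/3)MR². No-slip gives a = αR, so f = (I/R²)a = (2/3)M a.
Substituting: Mg sinθ = (1 + 0.6667)Ma, so a = g sinθ/(1 + 0.6667) = (9.81) sin 36.6° / 1.667 = 3.509 m/s².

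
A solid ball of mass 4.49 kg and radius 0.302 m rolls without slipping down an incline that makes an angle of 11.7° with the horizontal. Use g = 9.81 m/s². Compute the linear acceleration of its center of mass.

Translation along the incline: Mg sinθ − f = Ma.
Rotation about the center: fR = Iα with I = (2/5)MR². No-slip gives a = αR, so f = (I/R²)a = (2/5)M a.
Substituting: Mg sinθ = (1 + 0.4000)Ma, so a = g sinθ/(1 + 0.4000) = (9.81) sin 11.7° / 1.400 = 1.421 m/s².

a ≈ 1.42 m/s²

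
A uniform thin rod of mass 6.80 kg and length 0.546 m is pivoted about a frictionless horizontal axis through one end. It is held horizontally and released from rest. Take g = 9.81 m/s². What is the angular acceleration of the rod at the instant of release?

About the pivot, I = (1/3)ML² = (1/3)(6.80)(0.546)² = 0.6757 kg·m².
The weight acts at the center, a distance L/2 = 0.2730 m from the pivot; τ = Mg(L/2) = 18.21 N·m.
α = τ/I = 18.21/0.6757 = 26.95 rad/s².

α ≈ 27.0 rad/s²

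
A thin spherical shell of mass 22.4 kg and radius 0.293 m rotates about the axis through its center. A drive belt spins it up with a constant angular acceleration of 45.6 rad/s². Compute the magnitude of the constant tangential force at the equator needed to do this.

F ≈ 200 N

I = (2/3)MR² = (2/3)(22.4)(0.293)² = 1.282 kg·m².
The required torque is τ = Iα = (1.282)(45.60) = 58.46 N·m.
A tangential force at the equator gives τ = FR, so F = τ/R = 58.46/0.293 = 199.5 N.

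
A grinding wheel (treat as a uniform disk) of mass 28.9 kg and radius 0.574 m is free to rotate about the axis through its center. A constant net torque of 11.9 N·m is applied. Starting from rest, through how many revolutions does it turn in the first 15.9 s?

≈ 50.3 revolutions

I = ½MR² = (1/2)(28.9)(0.574)² = 4.761 kg·m².
α = τ/I = 11.9/4.761 = 2.500 rad/s².
θ = ½αt² = ½(2.500)(15.9)² = 316.0 rad.
Revolutions = θ/(2π) = 50.29.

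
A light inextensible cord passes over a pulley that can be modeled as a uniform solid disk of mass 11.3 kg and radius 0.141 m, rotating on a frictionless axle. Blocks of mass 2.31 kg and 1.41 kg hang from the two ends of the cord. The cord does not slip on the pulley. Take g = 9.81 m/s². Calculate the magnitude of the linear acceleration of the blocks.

I = ½MR² = (1/2)(11.3)(0.141)² = 0.1123 kg·m².
Heavier block: m₁g − T₁ = m₁a. Lighter block: T₂ − m₂g = m₂a.
Pulley: (T₁ − T₂)R = Iα = I(a/R), so T₁ − T₂ = (I/R²)a = (1/2)M_p a = 5.650·a.
Adding the three: (m₁ − m₂)g = (m₁ + m₂ + 5.650)a, so a = (2.31 − 1.41)(9.81)/(2.31 + 1.41 + 5.650) = 0.9423 m/s².

a ≈ 0.942 m/s²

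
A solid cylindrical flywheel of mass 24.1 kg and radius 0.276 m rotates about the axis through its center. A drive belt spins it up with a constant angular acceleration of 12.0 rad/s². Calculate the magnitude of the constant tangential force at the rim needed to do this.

I = ½MR² = (1/2)(24.1)(0.276)² = 0.9179 kg·m².
The required torque is τ = Iα = (0.9179)(12.00) = 11.02 N·m.
A tangential force at the rim gives τ = FR, so F = τ/R = 11.02/0.276 = 39.91 N.

F ≈ 39.9 N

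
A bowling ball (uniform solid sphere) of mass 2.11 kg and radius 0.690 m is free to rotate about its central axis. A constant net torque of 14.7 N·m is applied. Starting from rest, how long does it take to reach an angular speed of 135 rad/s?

t ≈ 3.69 s

I = (2/5)MR² = (2/5)(2.11)(0.690)² = 0.4018 kg·m².
α = τ/I = 14.7/0.4018 = 36.58 rad/s².
ω = αt ⇒ t = ω/α = 135/36.58 = 3.690 s.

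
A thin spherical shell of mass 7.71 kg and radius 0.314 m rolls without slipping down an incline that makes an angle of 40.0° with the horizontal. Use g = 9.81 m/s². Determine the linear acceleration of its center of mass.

Translation along the incline: Mg sinθ − f = Ma.
Rotation about the center: fR = Iα with I = (2/3)MR². No-slip gives a = αR, so f = (I/R²)a = (2/3)M a.
Substituting: Mg sinθ = (1 + 0.6667)Ma, so a = g sinθ/(1 + 0.6667) = (9.81) sin 40.0° / 1.667 = 3.783 m/s².

a ≈ 3.78 m/s²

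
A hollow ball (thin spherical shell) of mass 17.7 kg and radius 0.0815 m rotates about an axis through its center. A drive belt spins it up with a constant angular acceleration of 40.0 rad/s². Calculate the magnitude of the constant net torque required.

τ ≈ 3.14 N·m

I = (2/3)MR² = (2/3)(17.7)(0.0815)² = 0.07838 kg·m².
τ = Iα = (0.07838)(40.00) = 3.135 N·m.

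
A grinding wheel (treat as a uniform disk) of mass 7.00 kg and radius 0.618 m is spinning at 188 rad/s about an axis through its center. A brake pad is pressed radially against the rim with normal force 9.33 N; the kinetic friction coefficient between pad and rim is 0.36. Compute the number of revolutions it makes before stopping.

I = ½MR² = (1/2)(7.00)(0.618)² = 1.337 kg·m².
Friction force f = μN = (0.36)(9.33) = 3.359 N at the rim; torque magnitude τ = fR = 2.076 N·m, opposing ω.
|α| = τ/I = 2.076/1.337 = 1.553 rad/s² (deceleration).
ω² = ω₀² − 2|α|θ with ω = 0 ⇒ θ = ω₀²/(2|α|) = 11380 rad = 1811 rev.

≈ 1810 revolutions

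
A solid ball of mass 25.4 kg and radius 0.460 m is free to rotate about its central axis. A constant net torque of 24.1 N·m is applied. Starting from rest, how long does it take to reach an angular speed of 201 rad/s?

t ≈ 17.9 s

I = (2/5)MR² = (2/5)(25.4)(0.460)² = 2.150 kg·m².
α = τ/I = 24.1/2.150 = 11.21 rad/s².
ω = αt ⇒ t = ω/α = 201/11.21 = 17.93 s.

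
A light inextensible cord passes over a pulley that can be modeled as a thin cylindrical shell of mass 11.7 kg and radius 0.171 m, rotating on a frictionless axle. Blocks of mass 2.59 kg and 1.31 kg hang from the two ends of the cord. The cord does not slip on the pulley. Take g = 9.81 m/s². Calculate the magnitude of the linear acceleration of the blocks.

a ≈ 0.805 m/s²

I = MR² = (11.7)(0.171)² = 0.3421 kg·m².
Heavier block: m₁g − T₁ = m₁a. Lighter block: T₂ − m₂g = m₂a.
Pulley: (T₁ − T₂)R = Iα = I(a/R), so T₁ − T₂ = (I/R²)a = 1·M_p a = 11.70·a.
Adding the three: (m₁ − m₂)g = (m₁ + m₂ + 11.70)a, so a = (2.59 − 1.31)(9.81)/(2.59 + 1.31 + 11.70) = 0.8049 m/s².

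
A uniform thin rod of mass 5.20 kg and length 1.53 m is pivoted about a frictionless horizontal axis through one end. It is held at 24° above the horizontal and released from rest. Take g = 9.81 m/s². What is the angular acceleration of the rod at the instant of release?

α ≈ 8.79 rad/s²

About the pivot, I = (1/3)ML² = (1/3)(5.20)(1.53)² = 4.058 kg·m².
The weight acts at the center, a distance L/2 = 0.7650 m from the pivot; τ = Mg(L/2) cos 24° = 35.65 N·m.
α = τ/I = 35.65/4.058 = 8.786 rad/s².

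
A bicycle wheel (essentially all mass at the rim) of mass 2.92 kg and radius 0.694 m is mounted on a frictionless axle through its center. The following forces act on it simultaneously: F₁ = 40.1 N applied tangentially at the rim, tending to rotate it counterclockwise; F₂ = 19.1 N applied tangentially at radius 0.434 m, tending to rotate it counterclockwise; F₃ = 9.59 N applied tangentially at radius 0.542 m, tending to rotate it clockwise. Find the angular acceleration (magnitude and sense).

I = MR² = (2.92)(0.694)² = 1.406 kg·m².
Taking counterclockwise as positive: τ₁ = +(40.1)(0.694) = +27.83 N·m; τ₂ = +(19.1)(0.434) = +8.289 N·m; τ₃ = −(9.59)(0.542) = −5.198 N·m.
Net torque τ = 30.92 N·m.
α = τ/I = 30.92/1.406 = 21.99 rad/s².

α ≈ 22.0 rad/s², counterclockwise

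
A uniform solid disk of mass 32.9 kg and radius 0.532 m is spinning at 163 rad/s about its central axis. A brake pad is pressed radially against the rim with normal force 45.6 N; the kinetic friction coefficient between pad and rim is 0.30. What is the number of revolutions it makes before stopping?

≈ 1350 revolutions

I = ½MR² = (1/2)(32.9)(0.532)² = 4.656 kg·m².
Friction force f = μN = (0.30)(45.6) = 13.68 N at the rim; torque magnitude τ = fR = 7.278 N·m, opposing ω.
|α| = τ/I = 7.278/4.656 = 1.563 rad/s² (deceleration).
ω² = ω₀² − 2|α|θ with ω = 0 ⇒ θ = ω₀²/(2|α|) = 8498 rad = 1353 rev.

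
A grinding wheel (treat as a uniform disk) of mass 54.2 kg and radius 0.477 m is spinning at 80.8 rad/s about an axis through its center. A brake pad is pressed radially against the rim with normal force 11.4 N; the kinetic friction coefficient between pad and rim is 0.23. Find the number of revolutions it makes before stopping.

I = ½MR² = (1/2)(54.2)(0.477)² = 6.166 kg·m².
Friction force f = μN = (0.23)(11.4) = 2.622 N at the rim; torque magnitude τ = fR = 1.251 N·m, opposing ω.
|α| = τ/I = 1.251/6.166 = 0.2028 rad/s² (deceleration).
ω² = ω₀² − 2|α|θ with ω = 0 ⇒ θ = ω₀²/(2|α|) = 16090 rad = 2561 rev.

≈ 2560 revolutions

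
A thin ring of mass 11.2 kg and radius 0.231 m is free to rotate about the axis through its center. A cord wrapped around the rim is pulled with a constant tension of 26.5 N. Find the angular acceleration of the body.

I = MR² = (11.2)(0.231)² = 0.5976 kg·m².
τ = F R = (26.5)(0.231) = 6.122 N·m.
From τ = Iα: α = 6.122/0.5976 = 10.24 rad/s².

α ≈ 10.2 rad/s²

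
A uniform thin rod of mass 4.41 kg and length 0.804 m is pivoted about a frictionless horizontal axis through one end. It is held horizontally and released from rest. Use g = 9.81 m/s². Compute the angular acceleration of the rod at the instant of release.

α ≈ 18.3 rad/s²

About the pivot, I = (1/3)ML² = (1/3)(4.41)(0.804)² = 0.9502 kg·m².
The weight acts at the center, a distance L/2 = 0.4020 m from the pivot; τ = Mg(L/2) = 17.39 N·m.
α = τ/I = 17.39/0.9502 = 18.30 rad/s².
(Equivalently α = (3g/(2L)) = 18.30 rad/s².)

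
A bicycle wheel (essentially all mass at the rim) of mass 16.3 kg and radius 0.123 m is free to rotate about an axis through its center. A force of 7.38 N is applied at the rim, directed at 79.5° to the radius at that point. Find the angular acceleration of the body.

α ≈ 3.62 rad/s²

I = MR² = (16.3)(0.123)² = 0.2466 kg·m².
Only the tangential component produces torque: τ = F R sinθ = (7.38)(0.123) sin 79.5° = 0.8925 N·m.
From τ = Iα: α = 0.8925/0.2466 = 3.619 rad/s².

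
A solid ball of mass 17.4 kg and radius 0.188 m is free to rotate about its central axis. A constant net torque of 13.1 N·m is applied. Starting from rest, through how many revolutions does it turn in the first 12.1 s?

≈ 620 revolutions

I = (2/5)MR² = (2/5)(17.4)(0.188)² = 0.2460 kg·m².
α = τ/I = 13.1/0.2460 = 53.25 rad/s².
θ = ½αt² = ½(53.25)(12.1)² = 3898 rad.
Revolutions = θ/(2π) = 620.5.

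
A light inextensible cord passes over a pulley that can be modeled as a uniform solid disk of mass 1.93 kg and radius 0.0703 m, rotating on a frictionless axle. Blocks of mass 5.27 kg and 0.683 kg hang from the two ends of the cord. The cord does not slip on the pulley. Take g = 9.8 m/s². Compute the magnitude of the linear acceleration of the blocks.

a ≈ 6.50 m/s²

I = ½MR² = (1/2)(1.93)(0.0703)² = 0.004769 kg·m².
Heavier block: m₁g − T₁ = m₁a. Lighter block: T₂ − m₂g = m₂a.
Pulley: (T₁ − T₂)R = Iα = I(a/R), so T₁ − T₂ = (I/R²)a = (1/2)M_p a = 0.9650·a.
Adding the three: (m₁ − m₂)g = (m₁ + m₂ + 0.9650)a, so a = (5.27 − 0.683)(9.8)/(5.27 + 0.683 + 0.9650) = 6.498 m/s².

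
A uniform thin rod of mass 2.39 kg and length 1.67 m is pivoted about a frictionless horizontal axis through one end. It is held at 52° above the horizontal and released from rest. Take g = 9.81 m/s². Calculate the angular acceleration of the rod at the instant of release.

α ≈ 5.42 rad/s²

About the pivot, I = (1/3)ML² = (1/3)(2.39)(1.67)² = 2.222 kg·m².
The weight acts at the center, a distance L/2 = 0.8350 m from the pivot; τ = Mg(L/2) cos 52° = 12.05 N·m.
α = τ/I = 12.05/2.222 = 5.425 rad/s².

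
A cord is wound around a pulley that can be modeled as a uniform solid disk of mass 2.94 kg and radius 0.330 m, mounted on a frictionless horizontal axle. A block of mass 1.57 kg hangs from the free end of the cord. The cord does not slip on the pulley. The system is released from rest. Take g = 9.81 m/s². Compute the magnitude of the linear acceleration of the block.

I = ½MR² = (1/2)(2.94)(0.330)² = 0.1601 kg·m².
Block: mg − T = ma. Pulley: TR = Iα. No-slip: a = αR, so T = (I/R²)a = 1.470·a.
Then mg = (m + 1.470)a, so a = (1.57)(9.81)/(1.57 + 1.470) = 5.066 m/s².

a ≈ 5.07 m/s²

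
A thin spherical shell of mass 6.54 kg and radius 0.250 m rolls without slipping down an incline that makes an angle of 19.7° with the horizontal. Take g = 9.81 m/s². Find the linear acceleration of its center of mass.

a ≈ 1.98 m/s²

Translation along the incline: Mg sinθ − f = Ma.
Rotation about the center: fR = Iα with I = (2/3)MR². No-slip gives a = αR, so f = (I/R²)a = (2/3)M a.
Substituting: Mg sinθ = (1 + 0.6667)Ma, so a = g sinθ/(1 + 0.6667) = (9.81) sin 19.7° / 1.667 = 1.984 m/s².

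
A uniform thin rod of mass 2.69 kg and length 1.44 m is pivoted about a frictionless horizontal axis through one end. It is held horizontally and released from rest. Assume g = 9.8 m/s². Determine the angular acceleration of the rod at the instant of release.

About the pivot, I = (1/3)ML² = (1/3)(2.69)(1.44)² = 1.859 kg·m².
The weight acts at the center, a distance L/2 = 0.7200 m from the pivot; τ = Mg(L/2) = 18.98 N·m.
α = τ/I = 18.98/1.859 = 10.21 rad/s².
(Equivalently α = (3g/(2L)) = 10.21 rad/s².)

α ≈ 10.2 rad/s²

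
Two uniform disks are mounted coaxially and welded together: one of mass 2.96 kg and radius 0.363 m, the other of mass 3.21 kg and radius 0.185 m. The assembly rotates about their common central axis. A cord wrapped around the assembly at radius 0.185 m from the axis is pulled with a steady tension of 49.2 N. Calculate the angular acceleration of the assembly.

α ≈ 36.4 rad/s²

I = ½M₁R₁² + ½M₂R₂² = ½(2.96)(0.363)² + ½(3.21)(0.185)² = 0.2499 kg·m².
τ = F r = (49.2)(0.185) = 9.102 N·m.
α = τ/I = 9.102/0.2499 = 36.42 rad/s².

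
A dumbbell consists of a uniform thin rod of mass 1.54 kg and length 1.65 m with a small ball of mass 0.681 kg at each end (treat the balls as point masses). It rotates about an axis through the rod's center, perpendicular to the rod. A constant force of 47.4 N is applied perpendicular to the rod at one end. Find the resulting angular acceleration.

α ≈ 30.6 rad/s²

I_rod = (1/12)ML² = (1/12)(1.54)(1.65)² = 0.3494 kg·m².
I_balls = 2·m·(L/2)² = 2(0.681)(0.8250)² = 0.9270 kg·m².
Total I = 1.276 kg·m².
τ = F·(L/2) = (47.4)(0.825) = 39.10 N·m.
α = τ/I = 39.10/1.276 = 30.64 rad/s².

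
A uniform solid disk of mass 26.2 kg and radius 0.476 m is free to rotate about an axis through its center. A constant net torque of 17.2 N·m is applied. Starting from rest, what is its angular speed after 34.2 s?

ω ≈ 198 rad/s

I = ½MR² = (1/2)(26.2)(0.476)² = 2.968 kg·m².
α = τ/I = 17.2/2.968 = 5.795 rad/s².
ω = ω₀ + αt = 0 + (5.795)(34.2) = 198.2 rad/s.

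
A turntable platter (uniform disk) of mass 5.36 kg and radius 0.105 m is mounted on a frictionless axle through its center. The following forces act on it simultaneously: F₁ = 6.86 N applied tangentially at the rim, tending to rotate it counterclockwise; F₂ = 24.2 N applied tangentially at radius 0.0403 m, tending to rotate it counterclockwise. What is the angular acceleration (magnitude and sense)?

I = ½MR² = (1/2)(5.36)(0.105)² = 0.02955 kg·m².
Taking counterclockwise as positive: τ₁ = +(6.86)(0.105) = +0.7203 N·m; τ₂ = +(24.2)(0.0403) = +0.9753 N·m.
Net torque τ = 1.696 N·m.
α = τ/I = 1.696/0.02955 = 57.39 rad/s².

α ≈ 57.4 rad/s², counterclockwise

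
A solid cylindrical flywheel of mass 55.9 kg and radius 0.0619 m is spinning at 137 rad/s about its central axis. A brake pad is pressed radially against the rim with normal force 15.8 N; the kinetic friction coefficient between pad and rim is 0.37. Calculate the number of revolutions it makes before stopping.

I = ½MR² = (1/2)(55.9)(0.0619)² = 0.1071 kg·m².
Friction force f = μN = (0.37)(15.8) = 5.846 N at the rim; torque magnitude τ = fR = 0.3619 N·m, opposing ω.
|α| = τ/I = 0.3619/0.1071 = 3.379 rad/s² (deceleration).
ω² = ω₀² − 2|α|θ with ω = 0 ⇒ θ = ω₀²/(2|α|) = 2777 rad = 442.0 rev.

≈ 442 revolutions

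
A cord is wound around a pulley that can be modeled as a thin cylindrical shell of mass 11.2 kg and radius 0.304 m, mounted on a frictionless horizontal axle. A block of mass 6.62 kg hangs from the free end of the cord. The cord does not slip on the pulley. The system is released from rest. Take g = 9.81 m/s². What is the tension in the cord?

T ≈ 40.8 N

I = MR² = (11.2)(0.304)² = 1.035 kg·m².
Block: mg − T = ma. Pulley: TR = Iα. No-slip: a = αR, so T = (I/R²)a = 11.20·a.
Then mg = (m + 11.20)a, so a = (6.62)(9.81)/(6.62 + 11.20) = 3.644 m/s².
T = 11.20·a = 40.82 N.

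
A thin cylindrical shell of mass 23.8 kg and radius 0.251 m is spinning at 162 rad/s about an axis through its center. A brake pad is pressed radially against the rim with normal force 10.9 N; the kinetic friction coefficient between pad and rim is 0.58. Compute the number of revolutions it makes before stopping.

≈ 1970 revolutions

I = MR² = (23.8)(0.251)² = 1.499 kg·m².
Friction force f = μN = (0.58)(10.9) = 6.322 N at the rim; torque magnitude τ = fR = 1.587 N·m, opposing ω.
|α| = τ/I = 1.587/1.499 = 1.058 rad/s² (deceleration).
ω² = ω₀² − 2|α|θ with ω = 0 ⇒ θ = ω₀²/(2|α|) = 12400 rad = 1973 rev.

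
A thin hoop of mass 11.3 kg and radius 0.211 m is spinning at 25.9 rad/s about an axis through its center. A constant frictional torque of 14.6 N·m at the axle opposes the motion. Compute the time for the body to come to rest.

t ≈ 0.892 s

I = MR² = (11.3)(0.211)² = 0.5031 kg·m².
The net torque has magnitude 14.6 N·m, opposing ω.
|α| = τ/I = 14.60/0.5031 = 29.02 rad/s² (deceleration).
0 = ω₀ − |α|t ⇒ t = ω₀/|α| = 25.9/29.02 = 0.8925 s.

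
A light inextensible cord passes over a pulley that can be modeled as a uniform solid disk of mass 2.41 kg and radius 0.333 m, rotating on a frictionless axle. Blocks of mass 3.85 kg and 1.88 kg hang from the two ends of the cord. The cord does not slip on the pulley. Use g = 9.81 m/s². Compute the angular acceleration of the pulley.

I = ½MR² = (1/2)(2.41)(0.333)² = 0.1336 kg·m².
Heavier block: m₁g − T₁ = m₁a. Lighter block: T₂ − m₂g = m₂a.
Pulley: (T₁ − T₂)R = Iα = I(a/R), so T₁ − T₂ = (I/R²)a = (1/2)M_p a = 1.205·a.
Adding the three: (m₁ − m₂)g = (m₁ + m₂ + 1.205)a, so a = (3.85 − 1.88)(9.81)/(3.85 + 1.88 + 1.205) = 2.787 m/s².
α = a/R = 2.787/0.333 = 8.368 rad/s².

α ≈ 8.37 rad/s²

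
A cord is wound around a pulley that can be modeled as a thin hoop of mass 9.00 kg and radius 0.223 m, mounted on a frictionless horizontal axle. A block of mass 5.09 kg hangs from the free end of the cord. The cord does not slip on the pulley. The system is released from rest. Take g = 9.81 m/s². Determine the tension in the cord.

I = MR² = (9.00)(0.223)² = 0.4476 kg·m².
Block: mg − T = ma. Pulley: TR = Iα. No-slip: a = αR, so T = (I/R²)a = 9.000·a.
Then mg = (m + 9.000)a, so a = (5.09)(9.81)/(5.09 + 9.000) = 3.544 m/s².
T = 9.000·a = 31.89 N.

T ≈ 31.9 N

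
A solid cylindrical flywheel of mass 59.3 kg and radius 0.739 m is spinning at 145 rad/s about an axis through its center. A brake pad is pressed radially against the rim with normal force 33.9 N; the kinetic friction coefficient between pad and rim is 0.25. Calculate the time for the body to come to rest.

I = ½MR² = (1/2)(59.3)(0.739)² = 16.19 kg·m².
Friction force f = μN = (0.25)(33.9) = 8.475 N at the rim; torque magnitude τ = fR = 6.263 N·m, opposing ω.
|α| = τ/I = 6.263/16.19 = 0.3868 rad/s² (deceleration).
0 = ω₀ − |α|t ⇒ t = ω₀/|α| = 145/0.3868 = 374.9 s.

t ≈ 375 s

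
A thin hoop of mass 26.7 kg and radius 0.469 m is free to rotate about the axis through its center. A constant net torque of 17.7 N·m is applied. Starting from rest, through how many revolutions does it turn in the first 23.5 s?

I = MR² = (26.7)(0.469)² = 5.873 kg·m².
α = τ/I = 17.7/5.873 = 3.014 rad/s².
θ = ½αt² = ½(3.014)(23.5)² = 832.2 rad.
Revolutions = θ/(2π) = 132.4.

≈ 132 revolutions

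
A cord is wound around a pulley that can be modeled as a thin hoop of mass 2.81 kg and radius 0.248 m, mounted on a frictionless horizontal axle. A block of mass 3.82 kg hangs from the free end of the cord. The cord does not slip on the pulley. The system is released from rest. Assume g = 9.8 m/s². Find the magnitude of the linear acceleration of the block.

I = MR² = (2.81)(0.248)² = 0.1728 kg·m².
Block: mg − T = ma. Pulley: TR = Iα. No-slip: a = αR, so T = (I/R²)a = 2.810·a.
Then mg = (m + 2.810)a, so a = (3.82)(9.8)/(3.82 + 2.810) = 5.646 m/s².

a ≈ 5.65 m/s²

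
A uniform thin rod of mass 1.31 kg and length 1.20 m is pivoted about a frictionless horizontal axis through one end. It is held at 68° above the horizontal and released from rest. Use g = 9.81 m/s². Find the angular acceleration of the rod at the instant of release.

About the pivot, I = (1/3)ML² = (1/3)(1.31)(1.20)² = 0.6288 kg·m².
The weight acts at the center, a distance L/2 = 0.6000 m from the pivot; τ = Mg(L/2) cos 68° = 2.888 N·m.
α = τ/I = 2.888/0.6288 = 4.594 rad/s².

α ≈ 4.59 rad/s²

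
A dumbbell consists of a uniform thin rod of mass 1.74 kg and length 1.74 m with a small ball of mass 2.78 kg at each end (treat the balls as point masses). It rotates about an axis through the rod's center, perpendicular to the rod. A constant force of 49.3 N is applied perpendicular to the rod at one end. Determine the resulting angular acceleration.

I_rod = (1/12)ML² = (1/12)(1.74)(1.74)² = 0.4390 kg·m².
I_balls = 2·m·(L/2)² = 2(2.78)(0.8700)² = 4.208 kg·m².
Total I = 4.647 kg·m².
τ = F·(L/2) = (49.3)(0.870) = 42.89 N·m.
α = τ/I = 42.89/4.647 = 9.229 rad/s².

α ≈ 9.23 rad/s²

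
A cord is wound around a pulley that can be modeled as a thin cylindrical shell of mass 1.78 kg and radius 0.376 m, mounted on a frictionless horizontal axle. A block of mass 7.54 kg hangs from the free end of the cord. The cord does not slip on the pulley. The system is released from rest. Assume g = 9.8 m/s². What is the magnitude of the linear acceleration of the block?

a ≈ 7.93 m/s²

I = MR² = (1.78)(0.376)² = 0.2516 kg·m².
Block: mg − T = ma. Pulley: TR = Iα. No-slip: a = αR, so T = (I/R²)a = 1.780·a.
Then mg = (m + 1.780)a, so a = (7.54)(9.8)/(7.54 + 1.780) = 7.928 m/s².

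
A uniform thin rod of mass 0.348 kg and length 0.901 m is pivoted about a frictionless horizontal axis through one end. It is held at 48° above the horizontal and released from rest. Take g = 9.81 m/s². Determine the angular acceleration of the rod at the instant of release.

α ≈ 10.9 rad/s²

About the pivot, I = (1/3)ML² = (1/3)(0.348)(0.901)² = 0.09417 kg·m².
The weight acts at the center, a distance L/2 = 0.4505 m from the pivot; τ = Mg(L/2) cos 48° = 1.029 N·m.
α = τ/I = 1.029/0.09417 = 10.93 rad/s².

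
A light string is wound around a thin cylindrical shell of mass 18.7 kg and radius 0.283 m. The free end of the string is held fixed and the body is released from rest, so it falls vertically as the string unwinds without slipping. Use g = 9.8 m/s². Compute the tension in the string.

T ≈ 91.6 N

Translation: Mg − T = Ma. Rotation about the center: TR = Iα with I = MR².
With a = αR: T = (I/R²)a = M a, so Mg = (1 + 1.000)Ma.
a = g/(1 + 1.000) = 9.8/2.000 = 4.900 m/s².
T = 1.000·M·a = (1.000)(18.7)(4.900) = 91.63 N.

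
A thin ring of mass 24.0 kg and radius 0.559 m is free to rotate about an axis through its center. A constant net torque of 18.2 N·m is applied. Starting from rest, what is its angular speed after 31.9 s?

I = MR² = (24.0)(0.559)² = 7.500 kg·m².
α = τ/I = 18.2/7.500 = 2.427 rad/s².
ω = ω₀ + αt = 0 + (2.427)(31.9) = 77.42 rad/s.

ω ≈ 77.4 rad/s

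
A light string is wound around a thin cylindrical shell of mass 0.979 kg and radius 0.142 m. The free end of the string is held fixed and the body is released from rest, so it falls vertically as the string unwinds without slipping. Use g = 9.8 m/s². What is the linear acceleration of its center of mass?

a ≈ 4.90 m/s²

Translation: Mg − T = Ma. Rotation about the center: TR = Iα with I = MR².
With a = αR: T = (I/R²)a = M a, so Mg = (1 + 1.000)Ma.
a = g/(1 + 1.000) = 9.8/2.000 = 4.900 m/s².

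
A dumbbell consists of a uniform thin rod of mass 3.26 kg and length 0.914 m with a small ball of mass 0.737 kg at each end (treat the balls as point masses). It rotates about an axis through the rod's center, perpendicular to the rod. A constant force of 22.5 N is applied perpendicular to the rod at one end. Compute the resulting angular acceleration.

α ≈ 19.2 rad/s²

I_rod = (1/12)ML² = (1/12)(3.26)(0.914)² = 0.2269 kg·m².
I_balls = 2·m·(L/2)² = 2(0.737)(0.4570)² = 0.3078 kg·m².
Total I = 0.5348 kg·m².
τ = F·(L/2) = (22.5)(0.457) = 10.28 N·m.
α = τ/I = 10.28/0.5348 = 19.23 rad/s².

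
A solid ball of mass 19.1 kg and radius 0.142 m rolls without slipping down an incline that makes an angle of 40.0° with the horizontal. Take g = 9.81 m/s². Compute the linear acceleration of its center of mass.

a ≈ 4.50 m/s²

Translation along the incline: Mg sinθ − f = Ma.
Rotation about the center: fR = Iα with I = (2/5)MR². No-slip gives a = αR, so f = (I/R²)a = (2/5)M a.
Substituting: Mg sinθ = (1 + 0.4000)Ma, so a = g sinθ/(1 + 0.4000) = (9.81) sin 40.0° / 1.400 = 4.504 m/s².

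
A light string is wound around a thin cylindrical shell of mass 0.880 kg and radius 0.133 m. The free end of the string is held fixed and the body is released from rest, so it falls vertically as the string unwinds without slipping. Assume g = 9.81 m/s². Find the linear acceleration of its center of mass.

Translation: Mg − T = Ma. Rotation about the center: TR = Iα with I = MR².
With a = αR: T = (I/R²)a = M a, so Mg = (1 + 1.000)Ma.
a = g/(1 + 1.000) = 9.81/2.000 = 4.905 m/s².

a ≈ 4.91 m/s²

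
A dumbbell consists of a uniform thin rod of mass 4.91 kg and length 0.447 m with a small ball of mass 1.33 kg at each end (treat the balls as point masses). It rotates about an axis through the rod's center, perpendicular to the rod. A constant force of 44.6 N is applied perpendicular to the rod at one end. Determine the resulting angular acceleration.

α ≈ 46.4 rad/s²

I_rod = (1/12)ML² = (1/12)(4.91)(0.447)² = 0.08176 kg·m².
I_balls = 2·m·(L/2)² = 2(1.33)(0.2235)² = 0.1329 kg·m².
Total I = 0.2146 kg·m².
τ = F·(L/2) = (44.6)(0.224) = 9.968 N·m.
α = τ/I = 9.968/0.2146 = 46.44 rad/s².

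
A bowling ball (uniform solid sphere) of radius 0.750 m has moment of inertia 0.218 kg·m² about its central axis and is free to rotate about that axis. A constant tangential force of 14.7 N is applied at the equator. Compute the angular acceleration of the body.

α ≈ 50.6 rad/s²

τ = F R = (14.7)(0.750) = 11.02 N·m.
From τ = Iα: α = 11.02/0.2180 = 50.57 rad/s².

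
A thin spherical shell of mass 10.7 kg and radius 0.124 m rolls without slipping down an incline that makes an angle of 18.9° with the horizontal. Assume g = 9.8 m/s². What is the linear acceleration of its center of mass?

Translation along the incline: Mg sinθ − f = Ma.
Rotation about the center: fR = Iα with I = (2/3)MR². No-slip gives a = αR, so f = (I/R²)a = (2/3)M a.
Substituting: Mg sinθ = (1 + 0.6667)Ma, so a = g sinθ/(1 + 0.6667) = (9.8) sin 18.9° / 1.667 = 1.905 m/s².

a ≈ 1.90 m/s²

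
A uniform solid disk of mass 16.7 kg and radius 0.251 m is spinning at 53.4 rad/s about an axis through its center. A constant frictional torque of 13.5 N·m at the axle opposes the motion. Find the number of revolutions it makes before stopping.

≈ 8.84 revolutions

I = ½MR² = (1/2)(16.7)(0.251)² = 0.5261 kg·m².
The net torque has magnitude 13.5 N·m, opposing ω.
|α| = τ/I = 13.50/0.5261 = 25.66 rad/s² (deceleration).
ω² = ω₀² − 2|α|θ with ω = 0 ⇒ θ = ω₀²/(2|α|) = 55.56 rad = 8.842 rev.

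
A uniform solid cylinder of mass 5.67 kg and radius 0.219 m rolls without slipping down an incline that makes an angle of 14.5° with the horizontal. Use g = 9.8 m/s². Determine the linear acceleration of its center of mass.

Translation along the incline: Mg sinθ − f = Ma.
Rotation about the center: fR = Iα with I = ½MR². No-slip gives a = αR, so f = (I/R²)a = (1/2)M a.
Substituting: Mg sinθ = (1 + 0.5000)Ma, so a = g sinθ/(1 + 0.5000) = (9.8) sin 14.5° / 1.500 = 1.636 m/s².

a ≈ 1.64 m/s²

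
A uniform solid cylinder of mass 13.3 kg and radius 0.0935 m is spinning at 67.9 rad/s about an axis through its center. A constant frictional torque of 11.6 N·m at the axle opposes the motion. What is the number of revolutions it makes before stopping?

≈ 1.84 revolutions

I = ½MR² = (1/2)(13.3)(0.0935)² = 0.05814 kg·m².
The net torque has magnitude 11.6 N·m, opposing ω.
|α| = τ/I = 11.60/0.05814 = 199.5 rad/s² (deceleration).
ω² = ω₀² − 2|α|θ with ω = 0 ⇒ θ = ω₀²/(2|α|) = 11.55 rad = 1.839 rev.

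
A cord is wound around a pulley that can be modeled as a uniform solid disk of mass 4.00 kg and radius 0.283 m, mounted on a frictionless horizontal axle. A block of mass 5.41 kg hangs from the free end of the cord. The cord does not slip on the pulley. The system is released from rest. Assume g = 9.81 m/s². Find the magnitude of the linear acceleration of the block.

a ≈ 7.16 m/s²

I = ½MR² = (1/2)(4.00)(0.283)² = 0.1602 kg·m².
Block: mg − T = ma. Pulley: TR = Iα. No-slip: a = αR, so T = (I/R²)a = 2.000·a.
Then mg = (m + 2.000)a, so a = (5.41)(9.81)/(5.41 + 2.000) = 7.162 m/s².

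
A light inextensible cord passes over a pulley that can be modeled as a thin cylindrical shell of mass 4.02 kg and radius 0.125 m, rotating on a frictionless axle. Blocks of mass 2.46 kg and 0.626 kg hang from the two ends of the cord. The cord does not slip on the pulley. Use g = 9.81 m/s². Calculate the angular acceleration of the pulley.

I = MR² = (4.02)(0.125)² = 0.06281 kg·m².
Heavier block: m₁g − T₁ = m₁a. Lighter block: T₂ − m₂g = m₂a.
Pulley: (T₁ − T₂)R = Iα = I(a/R), so T₁ − T₂ = (I/R²)a = 1·M_p a = 4.020·a.
Adding the three: (m₁ − m₂)g = (m₁ + m₂ + 4.020)a, so a = (2.46 − 0.626)(9.81)/(2.46 + 0.626 + 4.020) = 2.532 m/s².
α = a/R = 2.532/0.125 = 20.26 rad/s².

α ≈ 20.3 rad/s²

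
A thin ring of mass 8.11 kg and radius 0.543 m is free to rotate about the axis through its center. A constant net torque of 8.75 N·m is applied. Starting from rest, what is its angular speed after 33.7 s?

I = MR² = (8.11)(0.543)² = 2.391 kg·m².
α = τ/I = 8.75/2.391 = 3.659 rad/s².
ω = ω₀ + αt = 0 + (3.659)(33.7) = 123.3 rad/s.

ω ≈ 123 rad/s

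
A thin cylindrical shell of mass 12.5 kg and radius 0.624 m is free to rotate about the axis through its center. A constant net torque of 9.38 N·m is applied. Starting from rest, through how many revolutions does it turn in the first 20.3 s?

≈ 63.2 revolutions

I = MR² = (12.5)(0.624)² = 4.867 kg·m².
α = τ/I = 9.38/4.867 = 1.927 rad/s².
θ = ½αt² = ½(1.927)(20.3)² = 397.1 rad.
Revolutions = θ/(2π) = 63.20.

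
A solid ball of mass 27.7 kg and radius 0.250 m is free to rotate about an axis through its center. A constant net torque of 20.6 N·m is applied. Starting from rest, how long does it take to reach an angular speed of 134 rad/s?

I = (2/5)MR² = (2/5)(27.7)(0.250)² = 0.6925 kg·m².
α = τ/I = 20.6/0.6925 = 29.75 rad/s².
ω = αt ⇒ t = ω/α = 134/29.75 = 4.505 s.

t ≈ 4.50 s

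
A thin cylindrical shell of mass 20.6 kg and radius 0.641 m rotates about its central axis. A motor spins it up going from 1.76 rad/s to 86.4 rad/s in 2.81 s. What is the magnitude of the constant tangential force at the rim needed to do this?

I = MR² = (20.6)(0.641)² = 8.464 kg·m².
α = Δω/Δt = (86.4 − 1.76)/2.81 = 30.12 rad/s².
The required torque is τ = Iα = (8.464)(30.12) = 254.9 N·m.
A tangential force at the rim gives τ = FR, so F = τ/R = 254.9/0.641 = 397.7 N.

F ≈ 398 N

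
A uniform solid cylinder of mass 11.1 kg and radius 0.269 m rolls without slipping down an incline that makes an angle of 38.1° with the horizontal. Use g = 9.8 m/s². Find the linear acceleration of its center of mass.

Translation along the incline: Mg sinθ − f = Ma.
Rotation about the center: fR = Iα with I = ½MR². No-slip gives a = αR, so f = (I/R²)a = (1/2)M a.
Substituting: Mg sinθ = (1 + 0.5000)Ma, so a = g sinθ/(1 + 0.5000) = (9.8) sin 38.1° / 1.500 = 4.031 m/s².

a ≈ 4.03 m/s²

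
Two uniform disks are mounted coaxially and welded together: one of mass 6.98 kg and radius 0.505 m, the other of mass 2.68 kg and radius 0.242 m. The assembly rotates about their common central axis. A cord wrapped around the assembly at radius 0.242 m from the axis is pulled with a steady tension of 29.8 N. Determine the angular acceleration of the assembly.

I = ½M₁R₁² + ½M₂R₂² = ½(6.98)(0.505)² + ½(2.68)(0.242)² = 0.9685 kg·m².
τ = F r = (29.8)(0.242) = 7.212 N·m.
α = τ/I = 7.212/0.9685 = 7.446 rad/s².

α ≈ 7.45 rad/s²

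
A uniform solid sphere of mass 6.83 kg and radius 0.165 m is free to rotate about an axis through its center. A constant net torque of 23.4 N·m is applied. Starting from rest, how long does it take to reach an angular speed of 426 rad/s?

I = (2/5)MR² = (2/5)(6.83)(0.165)² = 0.07438 kg·m².
α = τ/I = 23.4/0.07438 = 314.6 rad/s².
ω = αt ⇒ t = ω/α = 426/314.6 = 1.354 s.

t ≈ 1.35 s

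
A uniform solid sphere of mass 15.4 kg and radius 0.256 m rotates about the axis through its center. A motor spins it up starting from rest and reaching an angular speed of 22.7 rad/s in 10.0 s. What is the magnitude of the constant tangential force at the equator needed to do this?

F ≈ 3.58 N

I = (2/5)MR² = (2/5)(15.4)(0.256)² = 0.4037 kg·m².
α = Δω/Δt = (22.7 − 0)/10.0 = 2.270 rad/s².
The required torque is τ = Iα = (0.4037)(2.270) = 0.9164 N·m.
A tangential force at the equator gives τ = FR, so F = τ/R = 0.9164/0.256 = 3.580 N.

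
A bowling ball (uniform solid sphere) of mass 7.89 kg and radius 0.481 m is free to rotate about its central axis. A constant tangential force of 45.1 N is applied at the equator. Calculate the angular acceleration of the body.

α ≈ 29.7 rad/s²

I = (2/5)MR² = (2/5)(7.89)(0.481)² = 0.7302 kg·m².
τ = F R = (45.1)(0.481) = 21.69 N·m.
Newton's second law for rotation, τ = Iα, gives α = τ/I = 21.69/0.7302 = 29.71 rad/s².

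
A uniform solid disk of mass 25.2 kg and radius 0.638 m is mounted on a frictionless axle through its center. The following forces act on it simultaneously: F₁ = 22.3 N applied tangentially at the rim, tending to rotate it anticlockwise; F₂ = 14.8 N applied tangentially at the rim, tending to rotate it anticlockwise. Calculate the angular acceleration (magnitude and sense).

α ≈ 4.62 rad/s², anticlockwise

I = ½MR² = (1/2)(25.2)(0.638)² = 5.129 kg·m².
Taking anticlockwise as positive: τ₁ = +(22.3)(0.638) = +14.23 N·m; τ₂ = +(14.8)(0.638) = +9.442 N·m.
Net torque τ = 23.67 N·m.
α = τ/I = 23.67/5.129 = 4.615 rad/s².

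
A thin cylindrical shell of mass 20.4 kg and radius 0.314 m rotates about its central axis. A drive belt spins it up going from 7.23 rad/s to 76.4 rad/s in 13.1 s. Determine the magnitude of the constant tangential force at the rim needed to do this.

F ≈ 33.8 N

I = MR² = (20.4)(0.314)² = 2.011 kg·m².
α = Δω/Δt = (76.4 − 7.23)/13.1 = 5.280 rad/s².
The required torque is τ = Iα = (2.011)(5.280) = 10.62 N·m.
A tangential force at the rim gives τ = FR, so F = τ/R = 10.62/0.314 = 33.82 N.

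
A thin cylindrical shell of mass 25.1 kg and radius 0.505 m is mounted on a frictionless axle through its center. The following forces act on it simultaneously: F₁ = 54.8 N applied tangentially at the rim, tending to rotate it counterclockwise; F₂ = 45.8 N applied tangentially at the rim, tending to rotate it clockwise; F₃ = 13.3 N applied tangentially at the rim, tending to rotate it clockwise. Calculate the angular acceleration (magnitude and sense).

I = MR² = (25.1)(0.505)² = 6.401 kg·m².
Taking counterclockwise as positive: τ₁ = +(54.8)(0.505) = +27.67 N·m; τ₂ = −(45.8)(0.505) = −23.13 N·m; τ₃ = −(13.3)(0.505) = −6.717 N·m.
Net torque τ = -2.171 N·m.
α = τ/I = -2.171/6.401 = -0.3392 rad/s².

α ≈ 0.339 rad/s², clockwise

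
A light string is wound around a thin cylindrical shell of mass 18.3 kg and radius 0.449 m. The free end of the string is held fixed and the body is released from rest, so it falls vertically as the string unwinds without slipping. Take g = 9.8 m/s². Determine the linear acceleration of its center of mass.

Translation: Mg − T = Ma. Rotation about the center: TR = Iα with I = MR².
With a = αR: T = (I/R²)a = M a, so Mg = (1 + 1.000)Ma.
a = g/(1 + 1.000) = 9.8/2.000 = 4.900 m/s².

a ≈ 4.90 m/s²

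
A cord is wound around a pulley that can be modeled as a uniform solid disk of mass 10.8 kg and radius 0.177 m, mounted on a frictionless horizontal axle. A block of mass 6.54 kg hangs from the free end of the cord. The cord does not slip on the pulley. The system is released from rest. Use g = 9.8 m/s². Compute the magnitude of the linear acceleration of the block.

a ≈ 5.37 m/s²

I = ½MR² = (1/2)(10.8)(0.177)² = 0.1692 kg·m².
Block: mg − T = ma. Pulley: TR = Iα. No-slip: a = αR, so T = (I/R²)a = 5.400·a.
Then mg = (m + 5.400)a, so a = (6.54)(9.8)/(6.54 + 5.400) = 5.368 m/s².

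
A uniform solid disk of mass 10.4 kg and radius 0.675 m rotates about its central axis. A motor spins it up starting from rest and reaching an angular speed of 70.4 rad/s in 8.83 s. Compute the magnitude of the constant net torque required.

I = ½MR² = (1/2)(10.4)(0.675)² = 2.369 kg·m².
α = Δω/Δt = (70.4 − 0)/8.83 = 7.973 rad/s².
τ = Iα = (2.369)(7.973) = 18.89 N·m.

τ ≈ 18.9 N·m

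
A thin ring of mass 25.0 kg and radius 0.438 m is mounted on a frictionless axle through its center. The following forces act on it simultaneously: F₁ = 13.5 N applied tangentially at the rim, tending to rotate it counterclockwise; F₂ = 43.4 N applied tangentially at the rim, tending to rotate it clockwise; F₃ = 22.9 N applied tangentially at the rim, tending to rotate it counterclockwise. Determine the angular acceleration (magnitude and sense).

I = MR² = (25.0)(0.438)² = 4.796 kg·m².
Taking counterclockwise as positive: τ₁ = +(13.5)(0.438) = +5.913 N·m; τ₂ = −(43.4)(0.438) = −19.01 N·m; τ₃ = +(22.9)(0.438) = +10.03 N·m.
Net torque τ = -3.066 N·m.
α = τ/I = -3.066/4.796 = -0.6393 rad/s².

α ≈ 0.639 rad/s², clockwise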